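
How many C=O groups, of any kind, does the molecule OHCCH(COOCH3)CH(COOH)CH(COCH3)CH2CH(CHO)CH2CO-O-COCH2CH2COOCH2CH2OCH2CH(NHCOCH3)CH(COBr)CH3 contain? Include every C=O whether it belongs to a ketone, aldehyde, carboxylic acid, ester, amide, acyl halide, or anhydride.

10

OHC: aldehyde, 1 C=O (running total 1).
CH(COOCH3): ester, 1 C=O (running total 2).
CH(COOH): carboxylic acid, 1 C=O (running total 3).
CH(COCH3): ketone, 1 C=O (running total 4).
CH(CHO): aldehyde, 1 C=O (running total 5).
CH2CO-O-COCH2: anhydride, 2 C=O (running total 7).
CH2COOCH2: ester, 1 C=O (running total 8).
CH(NHCOCH3): amide, 1 C=O (running total 9).
CH(COBr): acyl halide, 1 C=O (running total 10).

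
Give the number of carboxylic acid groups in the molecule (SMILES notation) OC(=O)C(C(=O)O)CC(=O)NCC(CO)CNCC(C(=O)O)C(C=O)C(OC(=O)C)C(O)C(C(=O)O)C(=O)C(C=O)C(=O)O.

Reading the structure from left to right:
  HOOC: –COOH: carbonyl C bonded to –OH and C → carboxylic acid (the –OH is not a separate alcohol).
  CH(COOH): pendant –COOH: carbonyl C bonded to C and –OH → carboxylic acid.
  CH2CONHCH2: –C(=O)–N– linkage → amide (the N is not an amine).
  CH(CH2OH): pendant –CH2OH on an sp³ backbone C → alcohol.
  CH2NHCH2: C–N–C with sp³ carbons and no adjacent C=O → amine (secondary).
  CH(COOH): pendant –COOH: carbonyl C bonded to C and –OH → carboxylic acid.
  CH(CHO): pendant –CHO: carbonyl C bonded to C and H → aldehyde.
  CH(OCOCH3): pendant –OC(=O)CH3: an acyloxy group → ester.
  CH(OH): –OH on an sp³ carbon → alcohol (secondary).
  CH(COOH): pendant –COOH: carbonyl C bonded to C and –OH → carboxylic acid.
  CO: –C(=O)– with carbon on both sides → ketone.
  CH(CHO): pendant –CHO: carbonyl C bonded to C and H → aldehyde.
  COOH: –COOH: carbonyl C bonded to –OH and C → carboxylic acid (the –OH is not a separate alcohol).
Carboxylic acid appears at: HOOC, CH(COOH), CH(COOH), CH(COOH), COOH → 5.

5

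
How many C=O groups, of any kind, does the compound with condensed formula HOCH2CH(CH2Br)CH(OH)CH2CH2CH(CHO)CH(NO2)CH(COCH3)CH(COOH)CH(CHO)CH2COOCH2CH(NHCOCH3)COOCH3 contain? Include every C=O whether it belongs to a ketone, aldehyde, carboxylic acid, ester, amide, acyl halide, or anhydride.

7

CH(CHO): aldehyde, 1 C=O (running total 1).
CH(COCH3): ketone, 1 C=O (running total 2).
CH(COOH): carboxylic acid, 1 C=O (running total 3).
CH(CHO): aldehyde, 1 C=O (running total 4).
CH2COOCH2: ester, 1 C=O (running total 5).
CH(NHCOCH3): amide, 1 C=O (running total 6).
COOCH3: ester, 1 C=O (running total 7).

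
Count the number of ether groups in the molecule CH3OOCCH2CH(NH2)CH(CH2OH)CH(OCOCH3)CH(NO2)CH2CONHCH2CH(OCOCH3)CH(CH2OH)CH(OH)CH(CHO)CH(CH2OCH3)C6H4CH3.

CH3O–C(=O)–: carbonyl C bonded to C and to –OCH3 → ester (not ketone + ether).
–NH2 on an sp³ carbon with no adjacent C=O → amine.
pendant –CH2OH on an sp³ backbone C → alcohol.
pendant –OC(=O)CH3: an acyloxy group → ester.
–NO2 on an sp³ carbon → nitro (the N=O is not a carbonyl).
–C(=O)–N– linkage → amide (the N is not an amine).
pendant –OC(=O)CH3: an acyloxy group → ester.
pendant –CH2OH on an sp³ backbone C → alcohol.
–OH on an sp³ carbon → alcohol (secondary).
pendant –CHO: carbonyl C bonded to C and H → aldehyde.
pendant –CH2OCH3: C–O–C linkage → ether.
para-disubstituted benzene ring → arene.
Ether appears at: CH(CH2OCH3) → 1.

1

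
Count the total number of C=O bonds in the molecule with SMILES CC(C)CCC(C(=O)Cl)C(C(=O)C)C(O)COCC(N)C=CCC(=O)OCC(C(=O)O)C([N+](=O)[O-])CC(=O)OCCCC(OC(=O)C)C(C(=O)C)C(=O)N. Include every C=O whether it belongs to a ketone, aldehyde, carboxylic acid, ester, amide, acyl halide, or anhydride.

CH(COCl): acyl halide, 1 C=O (running total 1).
CH(COCH3): ketone, 1 C=O (running total 2).
CH2COOCH2: ester, 1 C=O (running total 3).
CH(COOH): carboxylic acid, 1 C=O (running total 4).
CH2COOCH2: ester, 1 C=O (running total 5).
CH(OCOCH3): ester, 1 C=O (running total 6).
CH(COCH3): ketone, 1 C=O (running total 7).
CONH2: amide, 1 C=O (running total 8).

8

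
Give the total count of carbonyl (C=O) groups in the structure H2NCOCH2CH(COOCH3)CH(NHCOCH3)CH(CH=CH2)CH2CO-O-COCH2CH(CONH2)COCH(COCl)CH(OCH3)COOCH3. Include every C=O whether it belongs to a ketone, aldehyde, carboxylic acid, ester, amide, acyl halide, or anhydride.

9

H2NCO: amide, 1 C=O (running total 1).
CH(COOCH3): ester, 1 C=O (running total 2).
CH(NHCOCH3): amide, 1 C=O (running total 3).
CH2CO-O-COCH2: anhydride, 2 C=O (running total 5).
CH(CONH2): amide, 1 C=O (running total 6).
CO: ketone, 1 C=O (running total 7).
CH(COCl): acyl halide, 1 C=O (running total 8).
COOCH3: ester, 1 C=O (running total 9).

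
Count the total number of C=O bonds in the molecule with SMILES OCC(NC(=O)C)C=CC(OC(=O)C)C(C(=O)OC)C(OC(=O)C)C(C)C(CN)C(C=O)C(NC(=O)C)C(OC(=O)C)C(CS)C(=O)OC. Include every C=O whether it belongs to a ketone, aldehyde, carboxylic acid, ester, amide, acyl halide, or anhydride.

CH(NHCOCH3): amide, 1 C=O (running total 1).
CH(OCOCH3): ester, 1 C=O (running total 2).
CH(COOCH3): ester, 1 C=O (running total 3).
CH(OCOCH3): ester, 1 C=O (running total 4).
CH(CHO): aldehyde, 1 C=O (running total 5).
CH(NHCOCH3): amide, 1 C=O (running total 6).
CH(OCOCH3): ester, 1 C=O (running total 7).
COOCH3: ester, 1 C=O (running total 8).

8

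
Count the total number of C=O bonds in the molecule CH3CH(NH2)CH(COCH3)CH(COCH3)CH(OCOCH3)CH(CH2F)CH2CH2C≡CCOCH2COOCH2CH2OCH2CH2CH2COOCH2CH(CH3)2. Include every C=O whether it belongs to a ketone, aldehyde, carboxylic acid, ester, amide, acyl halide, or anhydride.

CH(COCH3): ketone, 1 C=O (running total 1).
CH(COCH3): ketone, 1 C=O (running total 2).
CH(OCOCH3): ester, 1 C=O (running total 3).
CO: ketone, 1 C=O (running total 4).
CH2COOCH2: ester, 1 C=O (running total 5).
CH2COOCH2: ester, 1 C=O (running total 6).

6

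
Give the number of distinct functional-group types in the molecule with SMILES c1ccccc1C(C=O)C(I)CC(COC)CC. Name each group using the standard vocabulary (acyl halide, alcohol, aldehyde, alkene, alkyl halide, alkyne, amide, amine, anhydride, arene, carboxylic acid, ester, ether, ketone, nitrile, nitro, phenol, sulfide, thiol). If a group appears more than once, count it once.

4

C6H5– phenyl ring → arene.
pendant –CHO: carbonyl C bonded to C and H → aldehyde.
halogen on an sp³ carbon → alkyl halide.
pendant –CH2OCH3: C–O–C linkage → ether.
Distinct types present: aldehyde, alkyl halide, arene, ether.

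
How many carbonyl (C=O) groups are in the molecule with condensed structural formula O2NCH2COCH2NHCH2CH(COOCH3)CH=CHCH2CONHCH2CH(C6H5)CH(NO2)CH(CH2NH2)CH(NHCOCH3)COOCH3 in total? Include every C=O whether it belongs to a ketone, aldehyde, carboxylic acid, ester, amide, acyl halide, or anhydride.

5

CO: ketone, 1 C=O (running total 1).
CH(COOCH3): ester, 1 C=O (running total 2).
CH2CONHCH2: amide, 1 C=O (running total 3).
CH(NHCOCH3): amide, 1 C=O (running total 4).
COOCH3: ester, 1 C=O (running total 5).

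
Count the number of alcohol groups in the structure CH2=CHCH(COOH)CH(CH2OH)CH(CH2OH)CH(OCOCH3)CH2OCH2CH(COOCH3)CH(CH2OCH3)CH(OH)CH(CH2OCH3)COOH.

3

C=C double bond → alkene.
pendant –COOH: carbonyl C bonded to C and –OH → carboxylic acid.
pendant –CH2OH on an sp³ backbone C → alcohol.
pendant –CH2OH on an sp³ backbone C → alcohol.
pendant –OC(=O)CH3: an acyloxy group → ester.
C–O–C with sp³ carbons on both sides and no adjacent C=O → ether.
pendant –COOCH3: carbonyl C bonded to C and –OCH3 → ester.
pendant –CH2OCH3: C–O–C linkage → ether.
–OH on an sp³ carbon → alcohol (secondary).
pendant –CH2OCH3: C–O–C linkage → ether.
–COOH: carbonyl C bonded to –OH and C → carboxylic acid (the –OH is not a separate alcohol).
Alcohol appears at: CH(CH2OH), CH(CH2OH), CH(OH) → 3.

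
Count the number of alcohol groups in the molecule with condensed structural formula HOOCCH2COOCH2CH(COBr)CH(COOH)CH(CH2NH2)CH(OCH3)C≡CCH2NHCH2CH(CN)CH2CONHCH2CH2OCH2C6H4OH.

–COOH: carbonyl C bonded to –OH and C → carboxylic acid (the –OH is not a separate alcohol).
–C(=O)–O–C with C on the carbonyl side → ester.
pendant –C(=O)X: carbonyl C bonded to C and halogen → acyl halide.
pendant –COOH: carbonyl C bonded to C and –OH → carboxylic acid.
pendant –CH2NH2: N on sp³ C, no adjacent C=O → amine.
pendant –OCH3: C–O–C with sp³ C, no adjacent C=O → ether.
C≡C triple bond → alkyne.
C–N–C with sp³ carbons and no adjacent C=O → amine (secondary).
pendant –C≡N: nitrile.
–C(=O)–N– linkage → amide (the N is not an amine).
C–O–C with sp³ carbons on both sides and no adjacent C=O → ether.
–OH attached directly to an aromatic ring → phenol (not alcohol); the ring itself is an arene.
No segment is a alcohol: HOOC is carboxylic acid, not alcohol; CH(COOH) is carboxylic acid, not alcohol; CH(OCH3) is ether, not alcohol. → 0.

0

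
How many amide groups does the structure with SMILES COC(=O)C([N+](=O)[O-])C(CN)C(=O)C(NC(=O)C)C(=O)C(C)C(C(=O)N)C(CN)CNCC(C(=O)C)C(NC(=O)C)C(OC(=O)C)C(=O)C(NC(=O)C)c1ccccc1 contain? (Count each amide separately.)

Reading the structure from left to right:
  CH3OOC: CH3O–C(=O)–: carbonyl C bonded to C and to –OCH3 → ester (not ketone + ether).
  CH(NO2): –NO2 on an sp³ carbon → nitro (the N=O is not a carbonyl).
  CH(CH2NH2): pendant –CH2NH2: N on sp³ C, no adjacent C=O → amine.
  CO: –C(=O)– with carbon on both sides → ketone.
  CH(NHCOCH3): pendant –NHC(=O)CH3: N bonded to a carbonyl → amide (not amine).
  CO: –C(=O)– with carbon on both sides → ketone.
  CH(CONH2): pendant –CONH2: carbonyl C bonded to C and N → amide.
  CH(CH2NH2): pendant –CH2NH2: N on sp³ C, no adjacent C=O → amine.
  CH2NHCH2: C–N–C with sp³ carbons and no adjacent C=O → amine (secondary).
  CH(COCH3): pendant –COCH3: carbonyl C bonded to two carbons → ketone.
  CH(NHCOCH3): pendant –NHC(=O)CH3: N bonded to a carbonyl → amide (not amine).
  CH(OCOCH3): pendant –OC(=O)CH3: an acyloxy group → ester.
  CO: –C(=O)– with carbon on both sides → ketone.
  CH(NHCOCH3): pendant –NHC(=O)CH3: N bonded to a carbonyl → amide (not amine).
  C6H5: –C6H5 phenyl ring → arene.
Amide appears at: CH(NHCOCH3), CH(CONH2), CH(NHCOCH3), CH(NHCOCH3) → 4.

4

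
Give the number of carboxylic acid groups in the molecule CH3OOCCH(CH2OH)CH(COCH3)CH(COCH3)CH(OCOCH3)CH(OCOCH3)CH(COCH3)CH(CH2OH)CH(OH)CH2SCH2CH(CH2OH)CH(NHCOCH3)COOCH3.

Reading the structure from left to right:
  CH3OOC: CH3O–C(=O)–: carbonyl C bonded to C and to –OCH3 → ester (not ketone + ether).
  CH(CH2OH): pendant –CH2OH on an sp³ backbone C → alcohol.
  CH(COCH3): pendant –COCH3: carbonyl C bonded to two carbons → ketone.
  CH(COCH3): pendant –COCH3: carbonyl C bonded to two carbons → ketone.
  CH(OCOCH3): pendant –OC(=O)CH3: an acyloxy group → ester.
  CH(OCOCH3): pendant –OC(=O)CH3: an acyloxy group → ester.
  CH(COCH3): pendant –COCH3: carbonyl C bonded to two carbons → ketone.
  CH(CH2OH): pendant –CH2OH on an sp³ backbone C → alcohol.
  CH(OH): –OH on an sp³ carbon → alcohol (secondary).
  CH2SCH2: C–S–C linkage → sulfide (thioether).
  CH(CH2OH): pendant –CH2OH on an sp³ backbone C → alcohol.
  CH(NHCOCH3): pendant –NHC(=O)CH3: N bonded to a carbonyl → amide (not amine).
  COOCH3: –C(=O)OCH3: carbonyl C bonded to C and to –OCH3 → ester (not ketone + ether).
No segment is a carboxylic acid: CH3OOC is ester, not carboxylic acid; CH(CH2OH) is alcohol, not carboxylic acid; CH(OCOCH3) is ester, not carboxylic acid. → 0.

0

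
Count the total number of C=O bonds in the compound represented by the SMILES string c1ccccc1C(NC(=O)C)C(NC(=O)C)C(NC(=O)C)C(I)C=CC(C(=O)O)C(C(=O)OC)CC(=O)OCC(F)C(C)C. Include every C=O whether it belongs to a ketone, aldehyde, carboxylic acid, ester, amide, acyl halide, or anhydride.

CH(NHCOCH3): amide, 1 C=O (running total 1).
CH(NHCOCH3): amide, 1 C=O (running total 2).
CH(NHCOCH3): amide, 1 C=O (running total 3).
CH(COOH): carboxylic acid, 1 C=O (running total 4).
CH(COOCH3): ester, 1 C=O (running total 5).
CH2COOCH2: ester, 1 C=O (running total 6).

6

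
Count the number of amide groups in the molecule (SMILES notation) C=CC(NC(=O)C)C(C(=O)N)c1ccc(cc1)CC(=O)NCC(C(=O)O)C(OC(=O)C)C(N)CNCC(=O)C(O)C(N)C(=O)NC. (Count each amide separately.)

Taking each segment in turn:
  CH2=CH: C=C double bond → alkene.
  CH(NHCOCH3): pendant –NHC(=O)CH3: N bonded to a carbonyl → amide (not amine).
  CH(CONH2): pendant –CONH2: carbonyl C bonded to C and N → amide.
  C6H4: para-disubstituted benzene ring → arene.
  CH2CONHCH2: –C(=O)–N– linkage → amide (the N is not an amine).
  CH(COOH): pendant –COOH: carbonyl C bonded to C and –OH → carboxylic acid.
  CH(OCOCH3): pendant –OC(=O)CH3: an acyloxy group → ester.
  CH(NH2): –NH2 on an sp³ carbon with no adjacent C=O → amine.
  CH2NHCH2: C–N–C with sp³ carbons and no adjacent C=O → amine (secondary).
  CO: –C(=O)– with carbon on both sides → ketone.
  CH(OH): –OH on an sp³ carbon → alcohol (secondary).
  CH(NH2): –NH2 on an sp³ carbon with no adjacent C=O → amine.
  CONHCH3: –C(=O)NHCH3: carbonyl C bonded to C and to N → amide (the N is not an amine).
Amide appears at: CH(NHCOCH3), CH(CONH2), CH2CONHCH2, CONHCH3 → 4.

4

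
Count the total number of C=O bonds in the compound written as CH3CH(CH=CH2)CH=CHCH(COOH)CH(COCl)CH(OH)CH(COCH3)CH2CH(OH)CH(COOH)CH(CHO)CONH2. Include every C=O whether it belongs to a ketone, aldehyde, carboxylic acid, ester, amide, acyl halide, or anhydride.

6

CH(COOH): carboxylic acid, 1 C=O (running total 1).
CH(COCl): acyl halide, 1 C=O (running total 2).
CH(COCH3): ketone, 1 C=O (running total 3).
CH(COOH): carboxylic acid, 1 C=O (running total 4).
CH(CHO): aldehyde, 1 C=O (running total 5).
CONH2: amide, 1 C=O (running total 6).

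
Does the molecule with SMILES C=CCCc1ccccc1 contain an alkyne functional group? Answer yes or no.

no

Reading the structure from left to right:
  CH2=CH: C=C double bond → alkene.
  C6H5: –C6H5 phenyl ring → arene.
The groups actually present are: alkene, arene.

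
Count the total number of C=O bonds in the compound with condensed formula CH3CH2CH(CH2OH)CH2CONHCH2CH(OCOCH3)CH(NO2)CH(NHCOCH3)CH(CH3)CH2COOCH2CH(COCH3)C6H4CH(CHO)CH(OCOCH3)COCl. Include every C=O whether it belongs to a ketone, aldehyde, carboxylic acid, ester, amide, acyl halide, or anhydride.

CH2CONHCH2: amide, 1 C=O (running total 1).
CH(OCOCH3): ester, 1 C=O (running total 2).
CH(NHCOCH3): amide, 1 C=O (running total 3).
CH2COOCH2: ester, 1 C=O (running total 4).
CH(COCH3): ketone, 1 C=O (running total 5).
CH(CHO): aldehyde, 1 C=O (running total 6).
CH(OCOCH3): ester, 1 C=O (running total 7).
COCl: acyl halide, 1 C=O (running total 8).

8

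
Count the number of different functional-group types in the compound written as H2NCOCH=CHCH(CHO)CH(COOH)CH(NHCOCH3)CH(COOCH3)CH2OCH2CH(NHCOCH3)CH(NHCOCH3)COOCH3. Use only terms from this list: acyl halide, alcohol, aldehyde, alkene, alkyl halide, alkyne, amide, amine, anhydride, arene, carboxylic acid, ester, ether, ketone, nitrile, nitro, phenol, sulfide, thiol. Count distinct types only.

6

–C(=O)NH2: carbonyl C bonded to C and to N → amide (the N is not a separate amine).
C=C double bond → alkene.
pendant –CHO: carbonyl C bonded to C and H → aldehyde.
pendant –COOH: carbonyl C bonded to C and –OH → carboxylic acid.
pendant –NHC(=O)CH3: N bonded to a carbonyl → amide (not amine).
pendant –COOCH3: carbonyl C bonded to C and –OCH3 → ester.
C–O–C with sp³ carbons on both sides and no adjacent C=O → ether.
pendant –NHC(=O)CH3: N bonded to a carbonyl → amide (not amine).
pendant –NHC(=O)CH3: N bonded to a carbonyl → amide (not amine).
–C(=O)OCH3: carbonyl C bonded to C and to –OCH3 → ester (not ketone + ether).
Distinct types present: aldehyde, alkene, amide, carboxylic acid, ester, ether.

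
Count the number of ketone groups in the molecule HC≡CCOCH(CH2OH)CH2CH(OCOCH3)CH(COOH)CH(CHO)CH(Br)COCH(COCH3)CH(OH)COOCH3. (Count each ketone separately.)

Working along the chain:
  HC≡C: C≡C triple bond → alkyne.
  CO: –C(=O)– with carbon on both sides → ketone.
  CH(CH2OH): pendant –CH2OH on an sp³ backbone C → alcohol.
  CH(OCOCH3): pendant –OC(=O)CH3: an acyloxy group → ester.
  CH(COOH): pendant –COOH: carbonyl C bonded to C and –OH → carboxylic acid.
  CH(CHO): pendant –CHO: carbonyl C bonded to C and H → aldehyde.
  CH(Br): halogen on an sp³ carbon → alkyl halide.
  CO: –C(=O)– with carbon on both sides → ketone.
  CH(COCH3): pendant –COCH3: carbonyl C bonded to two carbons → ketone.
  CH(OH): –OH on an sp³ carbon → alcohol (secondary).
  COOCH3: –C(=O)OCH3: carbonyl C bonded to C and to –OCH3 → ester (not ketone + ether).
Ketone appears at: CO, CO, CH(COCH3) → 3.

3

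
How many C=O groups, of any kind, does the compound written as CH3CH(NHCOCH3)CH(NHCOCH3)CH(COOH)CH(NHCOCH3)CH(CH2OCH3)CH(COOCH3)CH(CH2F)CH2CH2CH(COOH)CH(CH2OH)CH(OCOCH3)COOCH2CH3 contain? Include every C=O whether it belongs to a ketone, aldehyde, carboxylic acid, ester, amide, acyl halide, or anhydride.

CH(NHCOCH3): amide, 1 C=O (running total 1).
CH(NHCOCH3): amide, 1 C=O (running total 2).
CH(COOH): carboxylic acid, 1 C=O (running total 3).
CH(NHCOCH3): amide, 1 C=O (running total 4).
CH(COOCH3): ester, 1 C=O (running total 5).
CH(COOH): carboxylic acid, 1 C=O (running total 6).
CH(OCOCH3): ester, 1 C=O (running total 7).
COOCH2CH3: ester, 1 C=O (running total 8).

8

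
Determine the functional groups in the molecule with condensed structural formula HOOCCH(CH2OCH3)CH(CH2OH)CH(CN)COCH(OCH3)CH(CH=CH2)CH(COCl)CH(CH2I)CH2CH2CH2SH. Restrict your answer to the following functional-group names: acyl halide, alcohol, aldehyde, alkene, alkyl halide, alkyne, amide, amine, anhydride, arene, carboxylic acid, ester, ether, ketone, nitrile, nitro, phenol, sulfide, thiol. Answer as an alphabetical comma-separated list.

acyl halide, alcohol, alkene, alkyl halide, carboxylic acid, ether, ketone, nitrile, thiol

–COOH: carbonyl C bonded to –OH and C → carboxylic acid (the –OH is not a separate alcohol).
pendant –CH2OCH3: C–O–C linkage → ether.
pendant –CH2OH on an sp³ backbone C → alcohol.
pendant –C≡N: nitrile.
–C(=O)– with carbon on both sides → ketone.
pendant –OCH3: C–O–C with sp³ C, no adjacent C=O → ether.
pendant –CH=CH2: C=C double bond → alkene.
pendant –C(=O)X: carbonyl C bonded to C and halogen → acyl halide.
pendant –CH2X: halogen on sp³ carbon → alkyl halide.
–SH on an sp³ carbon → thiol.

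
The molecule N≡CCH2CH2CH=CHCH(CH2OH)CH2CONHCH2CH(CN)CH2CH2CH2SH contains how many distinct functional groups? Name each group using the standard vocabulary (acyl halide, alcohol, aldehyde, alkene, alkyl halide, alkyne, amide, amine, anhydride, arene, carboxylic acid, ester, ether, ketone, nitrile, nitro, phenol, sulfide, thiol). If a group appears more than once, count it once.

Reading the structure from left to right:
  N≡C: N≡C–: carbon triple-bonded to nitrogen → nitrile.
  CH=CH: C=C double bond → alkene.
  CH(CH2OH): pendant –CH2OH on an sp³ backbone C → alcohol.
  CH2CONHCH2: –C(=O)–N– linkage → amide (the N is not an amine).
  CH(CN): pendant –C≡N: nitrile.
  CH2SH: –SH on an sp³ carbon → thiol.
Distinct types present: alcohol, alkene, amide, nitrile, thiol.

5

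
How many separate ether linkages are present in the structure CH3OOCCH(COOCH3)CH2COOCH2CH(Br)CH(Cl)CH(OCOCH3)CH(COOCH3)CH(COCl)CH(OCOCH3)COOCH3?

0

Working along the chain:
  CH3OOC: CH3O–C(=O)–: carbonyl C bonded to C and to –OCH3 → ester (not ketone + ether).
  CH(COOCH3): pendant –COOCH3: carbonyl C bonded to C and –OCH3 → ester.
  CH2COOCH2: –C(=O)–O–C with C on the carbonyl side → ester.
  CH(Br): halogen on an sp³ carbon → alkyl halide.
  CH(Cl): halogen on an sp³ carbon → alkyl halide.
  CH(OCOCH3): pendant –OC(=O)CH3: an acyloxy group → ester.
  CH(COOCH3): pendant –COOCH3: carbonyl C bonded to C and –OCH3 → ester.
  CH(COCl): pendant –C(=O)X: carbonyl C bonded to C and halogen → acyl halide.
  CH(OCOCH3): pendant –OC(=O)CH3: an acyloxy group → ester.
  COOCH3: –C(=O)OCH3: carbonyl C bonded to C and to –OCH3 → ester (not ketone + ether).
No segment is a ether: CH3OOC is ester, not ether; CH(COOCH3) is ester, not ether; CH2COOCH2 is ester, not ether. → 0.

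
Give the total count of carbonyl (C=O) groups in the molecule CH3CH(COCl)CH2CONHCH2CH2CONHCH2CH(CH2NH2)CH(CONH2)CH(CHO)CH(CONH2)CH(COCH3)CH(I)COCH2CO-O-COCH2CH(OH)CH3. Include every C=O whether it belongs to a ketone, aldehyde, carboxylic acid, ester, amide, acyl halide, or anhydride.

CH(COCl): acyl halide, 1 C=O (running total 1).
CH2CONHCH2: amide, 1 C=O (running total 2).
CH2CONHCH2: amide, 1 C=O (running total 3).
CH(CONH2): amide, 1 C=O (running total 4).
CH(CHO): aldehyde, 1 C=O (running total 5).
CH(CONH2): amide, 1 C=O (running total 6).
CH(COCH3): ketone, 1 C=O (running total 7).
CO: ketone, 1 C=O (running total 8).
CH2CO-O-COCH2: anhydride, 2 C=O (running total 10).

10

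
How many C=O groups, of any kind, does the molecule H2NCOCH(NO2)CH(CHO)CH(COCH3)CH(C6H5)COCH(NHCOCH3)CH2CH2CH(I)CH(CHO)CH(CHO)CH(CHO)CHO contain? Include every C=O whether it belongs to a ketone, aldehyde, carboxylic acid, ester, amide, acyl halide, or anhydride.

9

H2NCO: amide, 1 C=O (running total 1).
CH(CHO): aldehyde, 1 C=O (running total 2).
CH(COCH3): ketone, 1 C=O (running total 3).
CO: ketone, 1 C=O (running total 4).
CH(NHCOCH3): amide, 1 C=O (running total 5).
CH(CHO): aldehyde, 1 C=O (running total 6).
CH(CHO): aldehyde, 1 C=O (running total 7).
CH(CHO): aldehyde, 1 C=O (running total 8).
CHO: aldehyde, 1 C=O (running total 9).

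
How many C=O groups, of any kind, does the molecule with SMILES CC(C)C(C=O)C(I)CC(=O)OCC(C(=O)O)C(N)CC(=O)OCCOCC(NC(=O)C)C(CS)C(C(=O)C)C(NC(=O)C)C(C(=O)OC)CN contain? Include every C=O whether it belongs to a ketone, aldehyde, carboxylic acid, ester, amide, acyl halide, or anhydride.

CH(CHO): aldehyde, 1 C=O (running total 1).
CH2COOCH2: ester, 1 C=O (running total 2).
CH(COOH): carboxylic acid, 1 C=O (running total 3).
CH2COOCH2: ester, 1 C=O (running total 4).
CH(NHCOCH3): amide, 1 C=O (running total 5).
CH(COCH3): ketone, 1 C=O (running total 6).
CH(NHCOCH3): amide, 1 C=O (running total 7).
CH(COOCH3): ester, 1 C=O (running total 8).

8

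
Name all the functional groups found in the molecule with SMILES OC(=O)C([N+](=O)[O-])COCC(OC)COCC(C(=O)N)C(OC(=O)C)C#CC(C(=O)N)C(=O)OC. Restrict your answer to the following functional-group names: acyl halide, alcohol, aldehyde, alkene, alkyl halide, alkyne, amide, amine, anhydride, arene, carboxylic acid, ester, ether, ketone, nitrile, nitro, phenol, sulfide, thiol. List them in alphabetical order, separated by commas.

Reading the structure from left to right:
  HOOC: –COOH: carbonyl C bonded to –OH and C → carboxylic acid (the –OH is not a separate alcohol).
  CH(NO2): –NO2 on an sp³ carbon → nitro (the N=O is not a carbonyl).
  CH2OCH2: C–O–C with sp³ carbons on both sides and no adjacent C=O → ether.
  CH(OCH3): pendant –OCH3: C–O–C with sp³ C, no adjacent C=O → ether.
  CH2OCH2: C–O–C with sp³ carbons on both sides and no adjacent C=O → ether.
  CH(CONH2): pendant –CONH2: carbonyl C bonded to C and N → amide.
  CH(OCOCH3): pendant –OC(=O)CH3: an acyloxy group → ester.
  C≡C: C≡C triple bond → alkyne.
  CH(CONH2): pendant –CONH2: carbonyl C bonded to C and N → amide.
  COOCH3: –C(=O)OCH3: carbonyl C bonded to C and to –OCH3 → ester (not ketone + ether).

alkyne, amide, carboxylic acid, ester, ether, nitro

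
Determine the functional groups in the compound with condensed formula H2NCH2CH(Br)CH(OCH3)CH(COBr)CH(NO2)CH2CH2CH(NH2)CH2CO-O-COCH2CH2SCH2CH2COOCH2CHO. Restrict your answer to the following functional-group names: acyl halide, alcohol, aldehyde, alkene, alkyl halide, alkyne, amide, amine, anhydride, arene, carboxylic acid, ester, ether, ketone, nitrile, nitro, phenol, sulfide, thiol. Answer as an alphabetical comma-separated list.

Reading the structure from left to right:
  H2NCH2: –NH2 on an sp³ carbon with no adjacent C=O → amine.
  CH(Br): halogen on an sp³ carbon → alkyl halide.
  CH(OCH3): pendant –OCH3: C–O–C with sp³ C, no adjacent C=O → ether.
  CH(COBr): pendant –C(=O)X: carbonyl C bonded to C and halogen → acyl halide.
  CH(NO2): –NO2 on an sp³ carbon → nitro (the N=O is not a carbonyl).
  CH(NH2): –NH2 on an sp³ carbon with no adjacent C=O → amine.
  CH2CO-O-COCH2: two acyl groups sharing one oxygen, –C(=O)–O–C(=O)– → anhydride.
  CH2SCH2: C–S–C linkage → sulfide (thioether).
  CH2COOCH2: –C(=O)–O–C with C on the carbonyl side → ester.
  CHO: terminal –CHO: carbonyl C bonded to H and C → aldehyde.

acyl halide, aldehyde, alkyl halide, amine, anhydride, ester, ether, nitro, sulfide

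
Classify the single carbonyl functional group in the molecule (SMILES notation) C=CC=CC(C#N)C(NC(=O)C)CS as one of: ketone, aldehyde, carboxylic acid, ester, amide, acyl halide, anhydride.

amide

The carbonyl is in the CH(NHCOCH3) segment: pendant –NHC(=O)CH3: N bonded to a carbonyl → amide (not amine).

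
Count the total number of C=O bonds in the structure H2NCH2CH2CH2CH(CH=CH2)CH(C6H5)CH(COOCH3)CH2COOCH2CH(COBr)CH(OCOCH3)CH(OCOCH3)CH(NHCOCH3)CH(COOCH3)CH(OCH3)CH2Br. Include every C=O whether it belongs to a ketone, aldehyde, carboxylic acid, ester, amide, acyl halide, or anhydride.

CH(COOCH3): ester, 1 C=O (running total 1).
CH2COOCH2: ester, 1 C=O (running total 2).
CH(COBr): acyl halide, 1 C=O (running total 3).
CH(OCOCH3): ester, 1 C=O (running total 4).
CH(OCOCH3): ester, 1 C=O (running total 5).
CH(NHCOCH3): amide, 1 C=O (running total 6).
CH(COOCH3): ester, 1 C=O (running total 7).

7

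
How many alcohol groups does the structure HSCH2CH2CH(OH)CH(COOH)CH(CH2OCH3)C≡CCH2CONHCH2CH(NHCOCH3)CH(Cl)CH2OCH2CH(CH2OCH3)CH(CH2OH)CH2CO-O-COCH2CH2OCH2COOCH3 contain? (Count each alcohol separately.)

2

Working along the chain:
  HSCH2: –SH on an sp³ carbon → thiol.
  CH(OH): –OH on an sp³ carbon → alcohol (secondary).
  CH(COOH): pendant –COOH: carbonyl C bonded to C and –OH → carboxylic acid.
  CH(CH2OCH3): pendant –CH2OCH3: C–O–C linkage → ether.
  C≡C: C≡C triple bond → alkyne.
  CH2CONHCH2: –C(=O)–N– linkage → amide (the N is not an amine).
  CH(NHCOCH3): pendant –NHC(=O)CH3: N bonded to a carbonyl → amide (not amine).
  CH(Cl): halogen on an sp³ carbon → alkyl halide.
  CH2OCH2: C–O–C with sp³ carbons on both sides and no adjacent C=O → ether.
  CH(CH2OCH3): pendant –CH2OCH3: C–O–C linkage → ether.
  CH(CH2OH): pendant –CH2OH on an sp³ backbone C → alcohol.
  CH2CO-O-COCH2: two acyl groups sharing one oxygen, –C(=O)–O–C(=O)– → anhydride.
  CH2OCH2: C–O–C with sp³ carbons on both sides and no adjacent C=O → ether.
  COOCH3: –C(=O)OCH3: carbonyl C bonded to C and to –OCH3 → ester (not ketone + ether).
Alcohol appears at: CH(OH), CH(CH2OH) → 2.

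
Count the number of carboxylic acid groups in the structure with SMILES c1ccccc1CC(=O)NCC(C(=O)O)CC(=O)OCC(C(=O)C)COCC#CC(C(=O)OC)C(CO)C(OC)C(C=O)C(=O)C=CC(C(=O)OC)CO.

1

C6H5– phenyl ring → arene.
–C(=O)–N– linkage → amide (the N is not an amine).
pendant –COOH: carbonyl C bonded to C and –OH → carboxylic acid.
–C(=O)–O–C with C on the carbonyl side → ester.
pendant –COCH3: carbonyl C bonded to two carbons → ketone.
C–O–C with sp³ carbons on both sides and no adjacent C=O → ether.
C≡C triple bond → alkyne.
pendant –COOCH3: carbonyl C bonded to C and –OCH3 → ester.
pendant –CH2OH on an sp³ backbone C → alcohol.
pendant –OCH3: C–O–C with sp³ C, no adjacent C=O → ether.
pendant –CHO: carbonyl C bonded to C and H → aldehyde.
–C(=O)– with carbon on both sides → ketone.
C=C double bond → alkene.
pendant –COOCH3: carbonyl C bonded to C and –OCH3 → ester.
–OH on an sp³ carbon → alcohol.
Carboxylic acid appears at: CH(COOH) → 1.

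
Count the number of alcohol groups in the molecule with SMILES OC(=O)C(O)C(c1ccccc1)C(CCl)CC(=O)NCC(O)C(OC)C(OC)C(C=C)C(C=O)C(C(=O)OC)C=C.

Reading the structure from left to right:
  HOOC: –COOH: carbonyl C bonded to –OH and C → carboxylic acid (the –OH is not a separate alcohol).
  CH(OH): –OH on an sp³ carbon → alcohol (secondary).
  CH(C6H5): pendant –C6H5: benzene ring → arene.
  CH(CH2Cl): pendant –CH2X: halogen on sp³ carbon → alkyl halide.
  CH2CONHCH2: –C(=O)–N– linkage → amide (the N is not an amine).
  CH(OH): –OH on an sp³ carbon → alcohol (secondary).
  CH(OCH3): pendant –OCH3: C–O–C with sp³ C, no adjacent C=O → ether.
  CH(OCH3): pendant –OCH3: C–O–C with sp³ C, no adjacent C=O → ether.
  CH(CH=CH2): pendant –CH=CH2: C=C double bond → alkene.
  CH(CHO): pendant –CHO: carbonyl C bonded to C and H → aldehyde.
  CH(COOCH3): pendant –COOCH3: carbonyl C bonded to C and –OCH3 → ester.
  CH=CH2: C=C double bond → alkene.
Alcohol appears at: CH(OH), CH(OH) → 2.

2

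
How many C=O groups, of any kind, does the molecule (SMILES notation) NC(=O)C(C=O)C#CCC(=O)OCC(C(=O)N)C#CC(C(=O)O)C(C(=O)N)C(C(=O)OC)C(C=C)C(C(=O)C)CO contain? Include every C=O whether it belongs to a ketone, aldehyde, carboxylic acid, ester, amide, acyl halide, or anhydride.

8

H2NCO: amide, 1 C=O (running total 1).
CH(CHO): aldehyde, 1 C=O (running total 2).
CH2COOCH2: ester, 1 C=O (running total 3).
CH(CONH2): amide, 1 C=O (running total 4).
CH(COOH): carboxylic acid, 1 C=O (running total 5).
CH(CONH2): amide, 1 C=O (running total 6).
CH(COOCH3): ester, 1 C=O (running total 7).
CH(COCH3): ketone, 1 C=O (running total 8).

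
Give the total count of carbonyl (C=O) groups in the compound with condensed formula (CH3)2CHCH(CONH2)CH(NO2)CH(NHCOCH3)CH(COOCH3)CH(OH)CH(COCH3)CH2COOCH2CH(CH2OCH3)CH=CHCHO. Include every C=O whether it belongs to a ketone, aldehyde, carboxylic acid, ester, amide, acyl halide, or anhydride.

6

CH(CONH2): amide, 1 C=O (running total 1).
CH(NHCOCH3): amide, 1 C=O (running total 2).
CH(COOCH3): ester, 1 C=O (running total 3).
CH(COCH3): ketone, 1 C=O (running total 4).
CH2COOCH2: ester, 1 C=O (running total 5).
CHO: aldehyde, 1 C=O (running total 6).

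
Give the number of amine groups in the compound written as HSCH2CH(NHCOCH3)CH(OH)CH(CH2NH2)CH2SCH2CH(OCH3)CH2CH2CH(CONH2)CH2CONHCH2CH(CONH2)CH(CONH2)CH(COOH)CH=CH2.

1

Reading the structure from left to right:
  HSCH2: –SH on an sp³ carbon → thiol.
  CH(NHCOCH3): pendant –NHC(=O)CH3: N bonded to a carbonyl → amide (not amine).
  CH(OH): –OH on an sp³ carbon → alcohol (secondary).
  CH(CH2NH2): pendant –CH2NH2: N on sp³ C, no adjacent C=O → amine.
  CH2SCH2: C–S–C linkage → sulfide (thioether).
  CH(OCH3): pendant –OCH3: C–O–C with sp³ C, no adjacent C=O → ether.
  CH(CONH2): pendant –CONH2: carbonyl C bonded to C and N → amide.
  CH2CONHCH2: –C(=O)–N– linkage → amide (the N is not an amine).
  CH(CONH2): pendant –CONH2: carbonyl C bonded to C and N → amide.
  CH(CONH2): pendant –CONH2: carbonyl C bonded to C and N → amide.
  CH(COOH): pendant –COOH: carbonyl C bonded to C and –OH → carboxylic acid.
  CH=CH2: C=C double bond → alkene.
Amine appears at: CH(CH2NH2) → 1.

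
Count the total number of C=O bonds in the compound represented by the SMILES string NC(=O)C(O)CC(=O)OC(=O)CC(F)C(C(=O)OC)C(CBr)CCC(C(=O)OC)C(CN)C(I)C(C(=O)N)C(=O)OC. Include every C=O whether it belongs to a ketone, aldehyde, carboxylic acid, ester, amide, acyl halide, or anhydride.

H2NCO: amide, 1 C=O (running total 1).
CH2CO-O-COCH2: anhydride, 2 C=O (running total 3).
CH(COOCH3): ester, 1 C=O (running total 4).
CH(COOCH3): ester, 1 C=O (running total 5).
CH(CONH2): amide, 1 C=O (running total 6).
COOCH3: ester, 1 C=O (running total 7).

7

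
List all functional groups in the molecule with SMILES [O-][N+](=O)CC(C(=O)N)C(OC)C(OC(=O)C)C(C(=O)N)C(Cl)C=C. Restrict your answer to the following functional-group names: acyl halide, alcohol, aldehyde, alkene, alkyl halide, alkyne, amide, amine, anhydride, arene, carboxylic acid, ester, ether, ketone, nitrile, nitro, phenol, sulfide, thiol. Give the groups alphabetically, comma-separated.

Taking each segment in turn:
  O2NCH2: –NO2 on carbon → nitro group.
  CH(CONH2): pendant –CONH2: carbonyl C bonded to C and N → amide.
  CH(OCH3): pendant –OCH3: C–O–C with sp³ C, no adjacent C=O → ether.
  CH(OCOCH3): pendant –OC(=O)CH3: an acyloxy group → ester.
  CH(CONH2): pendant –CONH2: carbonyl C bonded to C and N → amide.
  CH(Cl): halogen on an sp³ carbon → alkyl halide.
  CH=CH2: C=C double bond → alkene.

alkene, alkyl halide, amide, ester, ether, nitro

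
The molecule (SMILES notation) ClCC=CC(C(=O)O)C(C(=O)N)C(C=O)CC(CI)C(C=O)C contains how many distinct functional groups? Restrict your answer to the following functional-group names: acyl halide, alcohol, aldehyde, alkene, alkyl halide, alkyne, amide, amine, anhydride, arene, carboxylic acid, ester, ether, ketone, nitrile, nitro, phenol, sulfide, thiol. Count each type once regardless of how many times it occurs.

5

halogen on an sp³ carbon → alkyl halide.
C=C double bond → alkene.
pendant –COOH: carbonyl C bonded to C and –OH → carboxylic acid.
pendant –CONH2: carbonyl C bonded to C and N → amide.
pendant –CHO: carbonyl C bonded to C and H → aldehyde.
pendant –CH2X: halogen on sp³ carbon → alkyl halide.
pendant –CHO: carbonyl C bonded to C and H → aldehyde.
Distinct types present: aldehyde, alkene, alkyl halide, amide, carboxylic acid.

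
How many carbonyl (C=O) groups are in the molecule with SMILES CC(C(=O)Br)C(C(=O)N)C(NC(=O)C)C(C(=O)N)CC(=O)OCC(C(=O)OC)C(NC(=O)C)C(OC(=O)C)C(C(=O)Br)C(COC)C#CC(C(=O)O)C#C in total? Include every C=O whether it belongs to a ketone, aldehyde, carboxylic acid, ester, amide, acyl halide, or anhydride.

CH(COBr): acyl halide, 1 C=O (running total 1).
CH(CONH2): amide, 1 C=O (running total 2).
CH(NHCOCH3): amide, 1 C=O (running total 3).
CH(CONH2): amide, 1 C=O (running total 4).
CH2COOCH2: ester, 1 C=O (running total 5).
CH(COOCH3): ester, 1 C=O (running total 6).
CH(NHCOCH3): amide, 1 C=O (running total 7).
CH(OCOCH3): ester, 1 C=O (running total 8).
CH(COBr): acyl halide, 1 C=O (running total 9).
CH(COOH): carboxylic acid, 1 C=O (running total 10).

10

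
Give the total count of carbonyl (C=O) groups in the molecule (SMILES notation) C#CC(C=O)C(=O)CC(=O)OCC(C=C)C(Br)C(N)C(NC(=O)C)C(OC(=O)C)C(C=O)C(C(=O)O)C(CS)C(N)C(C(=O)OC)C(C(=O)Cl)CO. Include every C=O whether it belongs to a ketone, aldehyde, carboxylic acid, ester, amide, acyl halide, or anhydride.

CH(CHO): aldehyde, 1 C=O (running total 1).
CO: ketone, 1 C=O (running total 2).
CH2COOCH2: ester, 1 C=O (running total 3).
CH(NHCOCH3): amide, 1 C=O (running total 4).
CH(OCOCH3): ester, 1 C=O (running total 5).
CH(CHO): aldehyde, 1 C=O (running total 6).
CH(COOH): carboxylic acid, 1 C=O (running total 7).
CH(COOCH3): ester, 1 C=O (running total 8).
CH(COCl): acyl halide, 1 C=O (running total 9).

9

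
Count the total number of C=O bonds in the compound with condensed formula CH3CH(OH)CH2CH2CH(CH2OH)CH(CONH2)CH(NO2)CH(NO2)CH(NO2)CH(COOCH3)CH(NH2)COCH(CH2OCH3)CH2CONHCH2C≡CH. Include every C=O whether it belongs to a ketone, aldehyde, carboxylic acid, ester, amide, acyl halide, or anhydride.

4

CH(CONH2): amide, 1 C=O (running total 1).
CH(COOCH3): ester, 1 C=O (running total 2).
CO: ketone, 1 C=O (running total 3).
CH2CONHCH2: amide, 1 C=O (running total 4).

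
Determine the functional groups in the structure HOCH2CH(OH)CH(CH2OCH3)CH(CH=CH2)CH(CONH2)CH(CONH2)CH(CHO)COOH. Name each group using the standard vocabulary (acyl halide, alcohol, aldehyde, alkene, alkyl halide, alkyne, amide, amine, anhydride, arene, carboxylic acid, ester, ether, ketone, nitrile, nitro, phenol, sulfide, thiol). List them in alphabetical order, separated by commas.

alcohol, aldehyde, alkene, amide, carboxylic acid, ether

Reading the structure from left to right:
  HOCH2: HO– on an sp³ carbon → alcohol.
  CH(OH): –OH on an sp³ carbon → alcohol (secondary).
  CH(CH2OCH3): pendant –CH2OCH3: C–O–C linkage → ether.
  CH(CH=CH2): pendant –CH=CH2: C=C double bond → alkene.
  CH(CONH2): pendant –CONH2: carbonyl C bonded to C and N → amide.
  CH(CONH2): pendant –CONH2: carbonyl C bonded to C and N → amide.
  CH(CHO): pendant –CHO: carbonyl C bonded to C and H → aldehyde.
  COOH: –COOH: carbonyl C bonded to –OH and C → carboxylic acid (the –OH is not a separate alcohol).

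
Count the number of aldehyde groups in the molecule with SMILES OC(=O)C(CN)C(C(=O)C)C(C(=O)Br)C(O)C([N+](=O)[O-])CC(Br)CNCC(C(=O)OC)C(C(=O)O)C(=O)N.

0

–COOH: carbonyl C bonded to –OH and C → carboxylic acid (the –OH is not a separate alcohol).
pendant –CH2NH2: N on sp³ C, no adjacent C=O → amine.
pendant –COCH3: carbonyl C bonded to two carbons → ketone.
pendant –C(=O)X: carbonyl C bonded to C and halogen → acyl halide.
–OH on an sp³ carbon → alcohol (secondary).
–NO2 on an sp³ carbon → nitro (the N=O is not a carbonyl).
halogen on an sp³ carbon → alkyl halide.
C–N–C with sp³ carbons and no adjacent C=O → amine (secondary).
pendant –COOCH3: carbonyl C bonded to C and –OCH3 → ester.
pendant –COOH: carbonyl C bonded to C and –OH → carboxylic acid.
–C(=O)NH2: carbonyl C bonded to C and to N → amide (the N is not a separate amine).
No segment is a aldehyde: HOOC is carboxylic acid, not aldehyde; CH(COCH3) is ketone, not aldehyde; CH(COBr) is acyl halide, not aldehyde. → 0.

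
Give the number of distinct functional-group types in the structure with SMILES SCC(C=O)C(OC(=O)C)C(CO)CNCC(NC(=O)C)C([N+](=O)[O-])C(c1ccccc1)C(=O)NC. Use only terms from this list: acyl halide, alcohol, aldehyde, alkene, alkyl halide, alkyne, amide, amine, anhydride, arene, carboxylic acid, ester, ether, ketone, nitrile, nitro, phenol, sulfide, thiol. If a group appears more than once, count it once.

–SH on an sp³ carbon → thiol.
pendant –CHO: carbonyl C bonded to C and H → aldehyde.
pendant –OC(=O)CH3: an acyloxy group → ester.
pendant –CH2OH on an sp³ backbone C → alcohol.
C–N–C with sp³ carbons and no adjacent C=O → amine (secondary).
pendant –NHC(=O)CH3: N bonded to a carbonyl → amide (not amine).
–NO2 on an sp³ carbon → nitro (the N=O is not a carbonyl).
pendant –C6H5: benzene ring → arene.
–C(=O)NHCH3: carbonyl C bonded to C and to N → amide (the N is not an amine).
Distinct types present: alcohol, aldehyde, amide, amine, arene, ester, nitro, thiol.

8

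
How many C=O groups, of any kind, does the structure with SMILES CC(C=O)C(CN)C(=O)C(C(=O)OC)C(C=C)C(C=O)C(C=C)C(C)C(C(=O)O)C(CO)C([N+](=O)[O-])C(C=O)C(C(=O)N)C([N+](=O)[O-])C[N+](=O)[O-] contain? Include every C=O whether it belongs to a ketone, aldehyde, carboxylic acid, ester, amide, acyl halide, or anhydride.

CH(CHO): aldehyde, 1 C=O (running total 1).
CO: ketone, 1 C=O (running total 2).
CH(COOCH3): ester, 1 C=O (running total 3).
CH(CHO): aldehyde, 1 C=O (running total 4).
CH(COOH): carboxylic acid, 1 C=O (running total 5).
CH(CHO): aldehyde, 1 C=O (running total 6).
CH(CONH2): amide, 1 C=O (running total 7).

7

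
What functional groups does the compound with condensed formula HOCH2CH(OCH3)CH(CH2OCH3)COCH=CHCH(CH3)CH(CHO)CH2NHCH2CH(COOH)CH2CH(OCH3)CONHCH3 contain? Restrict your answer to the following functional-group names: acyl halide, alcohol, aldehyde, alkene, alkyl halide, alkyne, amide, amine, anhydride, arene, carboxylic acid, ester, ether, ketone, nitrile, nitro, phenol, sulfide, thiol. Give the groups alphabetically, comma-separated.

alcohol, aldehyde, alkene, amide, amine, carboxylic acid, ether, ketone

HO– on an sp³ carbon → alcohol.
pendant –OCH3: C–O–C with sp³ C, no adjacent C=O → ether.
pendant –CH2OCH3: C–O–C linkage → ether.
–C(=O)– with carbon on both sides → ketone.
C=C double bond → alkene.
pendant –CHO: carbonyl C bonded to C and H → aldehyde.
C–N–C with sp³ carbons and no adjacent C=O → amine (secondary).
pendant –COOH: carbonyl C bonded to C and –OH → carboxylic acid.
pendant –OCH3: C–O–C with sp³ C, no adjacent C=O → ether.
–C(=O)NHCH3: carbonyl C bonded to C and to N → amide (the N is not an amine).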